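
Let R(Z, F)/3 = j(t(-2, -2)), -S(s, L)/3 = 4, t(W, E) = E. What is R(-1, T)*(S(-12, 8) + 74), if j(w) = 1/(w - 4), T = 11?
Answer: -31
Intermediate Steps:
S(s, L) = -12 (S(s, L) = -3*4 = -12)
j(w) = 1/(-4 + w)
R(Z, F) = -½ (R(Z, F) = 3/(-4 - 2) = 3/(-6) = 3*(-⅙) = -½)
R(-1, T)*(S(-12, 8) + 74) = -(-12 + 74)/2 = -½*62 = -31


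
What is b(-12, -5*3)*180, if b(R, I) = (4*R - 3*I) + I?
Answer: -3240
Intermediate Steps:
b(R, I) = -2*I + 4*R (b(R, I) = (-3*I + 4*R) + I = -2*I + 4*R)
b(-12, -5*3)*180 = (-(-10)*3 + 4*(-12))*180 = (-2*(-15) - 48)*180 = (30 - 48)*180 = -18*180 = -3240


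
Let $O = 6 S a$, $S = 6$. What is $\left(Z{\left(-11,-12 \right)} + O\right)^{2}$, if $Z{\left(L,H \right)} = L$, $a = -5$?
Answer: $36481$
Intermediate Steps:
$O = -180$ ($O = 6 \cdot 6 \left(-5\right) = 36 \left(-5\right) = -180$)
$\left(Z{\left(-11,-12 \right)} + O\right)^{2} = \left(-11 - 180\right)^{2} = \left(-191\right)^{2} = 36481$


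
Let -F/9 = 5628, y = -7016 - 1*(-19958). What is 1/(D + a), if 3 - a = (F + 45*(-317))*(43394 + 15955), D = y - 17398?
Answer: 1/3852754580 ≈ 2.5955e-10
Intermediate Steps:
y = 12942 (y = -7016 + 19958 = 12942)
F = -50652 (F = -9*5628 = -50652)
D = -4456 (D = 12942 - 17398 = -4456)
a = 3852759036 (a = 3 - (-50652 + 45*(-317))*(43394 + 15955) = 3 - (-50652 - 14265)*59349 = 3 - (-64917)*59349 = 3 - 1*(-3852759033) = 3 + 3852759033 = 3852759036)
1/(D + a) = 1/(-4456 + 3852759036) = 1/3852754580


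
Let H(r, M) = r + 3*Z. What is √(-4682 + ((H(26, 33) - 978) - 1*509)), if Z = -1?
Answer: I*√6146 ≈ 78.396*I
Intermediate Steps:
H(r, M) = -3 + r (H(r, M) = r + 3*(-1) = r - 3 = -3 + r)
√(-4682 + ((H(26, 33) - 978) - 1*509)) = √(-4682 + (((-3 + 26) - 978) - 1*509)) = √(-4682 + ((23 - 978) - 509)) = √(-4682 + (-955 - 509)) = √(-4682 - 1464) = √(-6146) = I*√6146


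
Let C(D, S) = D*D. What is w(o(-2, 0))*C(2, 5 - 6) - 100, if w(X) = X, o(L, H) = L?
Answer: -108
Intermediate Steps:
C(D, S) = D²
w(o(-2, 0))*C(2, 5 - 6) - 100 = -2*2² - 100 = -2*4 - 100 = -8 - 100 = -108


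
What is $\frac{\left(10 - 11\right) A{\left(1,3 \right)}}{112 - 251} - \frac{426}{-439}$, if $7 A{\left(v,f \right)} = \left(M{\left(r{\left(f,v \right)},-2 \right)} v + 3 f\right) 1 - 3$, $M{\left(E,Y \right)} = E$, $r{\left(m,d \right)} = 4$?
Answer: $\frac{418888}{427147} \approx 0.98067$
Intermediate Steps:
$A{\left(v,f \right)} = - \frac{3}{7} + \frac{3 f}{7} + \frac{4 v}{7}$ ($A{\left(v,f \right)} = \frac{\left(4 v + 3 f\right) 1 - 3}{7} = \frac{\left(3 f + 4 v\right) 1 - 3}{7} = \frac{\left(3 f + 4 v\right) - 3}{7} = \frac{-3 + 3 f + 4 v}{7} = - \frac{3}{7} + \frac{3 f}{7} + \frac{4 v}{7}$)
$\frac{\left(10 - 11\right) A{\left(1,3 \right)}}{112 - 251} - \frac{426}{-439} = \frac{\left(10 - 11\right) \left(- \frac{3}{7} + \frac{3}{7} \cdot 3 + \frac{4}{7} \cdot 1\right)}{112 - 251} - \frac{426}{-439} = \frac{\left(-1\right) \left(- \frac{3}{7} + \frac{9}{7} + \frac{4}{7}\right)}{-139} - - \frac{426}{439} = \left(-1\right) \frac{10}{7} \left(- \frac{1}{139}\right) + \frac{426}{439} = \left(- \frac{10}{7}\right) \left(- \frac{1}{139}\right) + \frac{426}{439} = \frac{10}{973} + \frac{426}{439} = \frac{418888}{427147}$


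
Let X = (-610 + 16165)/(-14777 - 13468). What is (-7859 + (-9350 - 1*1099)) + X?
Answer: -34475001/1883 ≈ -18309.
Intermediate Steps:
X = -1037/1883 (X = 15555/(-28245) = 15555*(-1/28245) = -1037/1883 ≈ -0.55072)
(-7859 + (-9350 - 1*1099)) + X = (-7859 + (-9350 - 1*1099)) - 1037/1883 = (-7859 + (-9350 - 1099)) - 1037/1883 = (-7859 - 10449) - 1037/1883 = -18308 - 1037/1883 = -34475001/1883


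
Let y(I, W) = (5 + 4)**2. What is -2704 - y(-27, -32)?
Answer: -2785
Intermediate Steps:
y(I, W) = 81 (y(I, W) = 9**2 = 81)
-2704 - y(-27, -32) = -2704 - 1*81 = -2704 - 81 = -2785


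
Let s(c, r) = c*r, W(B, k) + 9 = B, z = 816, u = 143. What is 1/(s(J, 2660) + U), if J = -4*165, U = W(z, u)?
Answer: -1/1754793 ≈ -5.6987e-7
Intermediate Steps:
W(B, k) = -9 + B
U = 807 (U = -9 + 816 = 807)
J = -660
1/(s(J, 2660) + U) = 1/(-660*2660 + 807) = 1/(-1755600 + 807) = 1/(-1754793) = -1/1754793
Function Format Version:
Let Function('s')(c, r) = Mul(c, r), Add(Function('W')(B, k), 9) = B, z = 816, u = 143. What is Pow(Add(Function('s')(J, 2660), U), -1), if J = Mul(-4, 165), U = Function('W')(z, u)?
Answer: Rational(-1, 1754793) ≈ -5.6987e-7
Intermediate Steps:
Function('W')(B, k) = Add(-9, B)
U = 807 (U = Add(-9, 816) = 807)
J = -660
Pow(Add(Function('s')(J, 2660), U), -1) = Pow(Add(Mul(-660, 2660), 807), -1) = Pow(Add(-1755600, 807), -1) = Pow(-1754793, -1) = Rational(-1, 1754793)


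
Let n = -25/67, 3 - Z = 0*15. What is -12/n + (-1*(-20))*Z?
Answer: 2304/25 ≈ 92.160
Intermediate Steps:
Z = 3 (Z = 3 - 0*15 = 3 - 1*0 = 3 + 0 = 3)
n = -25/67 (n = -25*1/67 = -25/67 ≈ -0.37313)
-12/n + (-1*(-20))*Z = -12/(-25/67) - 1*(-20)*3 = -12*(-67/25) + 20*3 = 804/25 + 60 = 2304/25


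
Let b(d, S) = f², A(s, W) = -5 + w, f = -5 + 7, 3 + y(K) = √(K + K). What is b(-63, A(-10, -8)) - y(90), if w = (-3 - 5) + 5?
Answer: 7 - 6*√5 ≈ -6.4164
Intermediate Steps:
w = -3 (w = -8 + 5 = -3)
y(K) = -3 + √2*√K (y(K) = -3 + √(K + K) = -3 + √(2*K) = -3 + √2*√K)
f = 2
A(s, W) = -8 (A(s, W) = -5 - 3 = -8)
b(d, S) = 4 (b(d, S) = 2² = 4)
b(-63, A(-10, -8)) - y(90) = 4 - (-3 + √2*√90) = 4 - (-3 + √2*(3*√10)) = 4 - (-3 + 6*√5) = 4 + (3 - 6*√5) = 7 - 6*√5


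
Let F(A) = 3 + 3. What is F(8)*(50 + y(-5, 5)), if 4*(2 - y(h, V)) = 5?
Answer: 609/2 ≈ 304.50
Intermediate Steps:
y(h, V) = ¾ (y(h, V) = 2 - ¼*5 = 2 - 5/4 = ¾)
F(A) = 6
F(8)*(50 + y(-5, 5)) = 6*(50 + ¾) = 6*(203/4) = 609/2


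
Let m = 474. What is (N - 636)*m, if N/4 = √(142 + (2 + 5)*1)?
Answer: -301464 + 1896*√149 ≈ -2.7832e+5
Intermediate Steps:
N = 4*√149 (N = 4*√(142 + (2 + 5)*1) = 4*√(142 + 7*1) = 4*√(142 + 7) = 4*√149 ≈ 48.826)
(N - 636)*m = (4*√149 - 636)*474 = (-636 + 4*√149)*474 = -301464 + 1896*√149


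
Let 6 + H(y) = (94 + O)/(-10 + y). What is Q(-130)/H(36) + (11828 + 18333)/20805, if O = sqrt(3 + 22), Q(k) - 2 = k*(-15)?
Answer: -6164773/6935 ≈ -888.94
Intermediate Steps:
Q(k) = 2 - 15*k (Q(k) = 2 + k*(-15) = 2 - 15*k)
O = 5 (O = sqrt(25) = 5)
H(y) = -6 + 99/(-10 + y) (H(y) = -6 + (94 + 5)/(-10 + y) = -6 + 99/(-10 + y))
Q(-130)/H(36) + (11828 + 18333)/20805 = (2 - 15*(-130))/((3*(53 - 2*36)/(-10 + 36))) + (11828 + 18333)/20805 = (2 + 1950)/((3*(53 - 72)/26)) + 30161*(1/20805) = 1952/((3*(1/26)*(-19))) + 30161/20805 = 1952/(-57/26) + 30161/20805 = 1952*(-26/57) + 30161/20805 = -50752/57 + 30161/20805 = -6164773/6935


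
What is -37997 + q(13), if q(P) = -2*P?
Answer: -38023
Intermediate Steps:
-37997 + q(13) = -37997 - 2*13 = -37997 - 26 = -38023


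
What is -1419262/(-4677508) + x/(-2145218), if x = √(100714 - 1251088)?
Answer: 709631/2338754 - I*√1150374/2145218 ≈ 0.30342 - 0.00049997*I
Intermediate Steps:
x = I*√1150374 (x = √(-1150374) = I*√1150374 ≈ 1072.6*I)
-1419262/(-4677508) + x/(-2145218) = -1419262/(-4677508) + (I*√1150374)/(-2145218) = -1419262*(-1/4677508) + (I*√1150374)*(-1/2145218) = 709631/2338754 - I*√1150374/2145218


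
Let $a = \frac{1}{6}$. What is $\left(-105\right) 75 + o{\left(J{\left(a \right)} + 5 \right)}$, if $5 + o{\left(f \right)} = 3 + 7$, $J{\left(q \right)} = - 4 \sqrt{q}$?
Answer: $-7870$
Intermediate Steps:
$a = \frac{1}{6} \approx 0.16667$
$o{\left(f \right)} = 5$ ($o{\left(f \right)} = -5 + \left(3 + 7\right) = -5 + 10 = 5$)
$\left(-105\right) 75 + o{\left(J{\left(a \right)} + 5 \right)} = \left(-105\right) 75 + 5 = -7875 + 5 = -7870$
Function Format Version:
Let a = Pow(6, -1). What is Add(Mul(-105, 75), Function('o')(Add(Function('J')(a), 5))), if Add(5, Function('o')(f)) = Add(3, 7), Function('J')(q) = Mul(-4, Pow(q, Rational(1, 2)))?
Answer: -7870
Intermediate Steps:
a = Rational(1, 6) ≈ 0.16667
Function('o')(f) = 5 (Function('o')(f) = Add(-5, Add(3, 7)) = Add(-5, 10) = 5)
Add(Mul(-105, 75), Function('o')(Add(Function('J')(a), 5))) = Add(Mul(-105, 75), 5) = Add(-7875, 5) = -7870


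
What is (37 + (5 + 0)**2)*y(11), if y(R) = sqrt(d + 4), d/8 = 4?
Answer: 372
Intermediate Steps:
d = 32 (d = 8*4 = 32)
y(R) = 6 (y(R) = sqrt(32 + 4) = sqrt(36) = 6)
(37 + (5 + 0)**2)*y(11) = (37 + (5 + 0)**2)*6 = (37 + 5**2)*6 = (37 + 25)*6 = 62*6 = 372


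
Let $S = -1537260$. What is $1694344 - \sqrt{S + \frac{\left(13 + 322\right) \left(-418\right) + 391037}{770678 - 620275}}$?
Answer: $1694344 - \frac{3 i \sqrt{31932430345871}}{13673} \approx 1.6943 \cdot 10^{6} - 1239.9 i$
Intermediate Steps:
$1694344 - \sqrt{S + \frac{\left(13 + 322\right) \left(-418\right) + 391037}{770678 - 620275}} = 1694344 - \sqrt{-1537260 + \frac{\left(13 + 322\right) \left(-418\right) + 391037}{770678 - 620275}} = 1694344 - \sqrt{-1537260 + \frac{335 \left(-418\right) + 391037}{150403}} = 1694344 - \sqrt{-1537260 + \left(-140030 + 391037\right) \frac{1}{150403}} = 1694344 - \sqrt{-1537260 + 251007 \cdot \frac{1}{150403}} = 1694344 - \sqrt{-1537260 + \frac{251007}{150403}} = 1694344 - \sqrt{- \frac{231208264773}{150403}} = 1694344 - \frac{3 i \sqrt{31932430345871}}{13673}$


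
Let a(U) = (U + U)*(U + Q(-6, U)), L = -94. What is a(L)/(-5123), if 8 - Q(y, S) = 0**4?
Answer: -344/109 ≈ -3.1560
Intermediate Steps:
Q(y, S) = 8 (Q(y, S) = 8 - 1*0**4 = 8 - 1*0 = 8 + 0 = 8)
a(U) = 2*U*(8 + U) (a(U) = (U + U)*(U + 8) = (2*U)*(8 + U) = 2*U*(8 + U))
a(L)/(-5123) = (2*(-94)*(8 - 94))/(-5123) = (2*(-94)*(-86))*(-1/5123) = 16168*(-1/5123) = -344/109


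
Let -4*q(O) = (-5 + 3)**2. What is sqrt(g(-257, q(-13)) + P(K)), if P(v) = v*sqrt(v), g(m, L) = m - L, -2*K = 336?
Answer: 4*sqrt(-16 - 21*I*sqrt(42)) ≈ 31.117 - 34.989*I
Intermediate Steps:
K = -168 (K = -1/2*336 = -168)
q(O) = -1 (q(O) = -(-5 + 3)**2/4 = -1/4*(-2)**2 = -1/4*4 = -1)
P(v) = v**(3/2)
sqrt(g(-257, q(-13)) + P(K)) = sqrt((-257 - 1*(-1)) + (-168)**(3/2)) = sqrt((-257 + 1) - 336*I*sqrt(42)) = sqrt(-256 - 336*I*sqrt(42))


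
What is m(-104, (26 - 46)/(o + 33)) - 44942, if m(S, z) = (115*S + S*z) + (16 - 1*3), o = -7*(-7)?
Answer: -2331409/41 ≈ -56864.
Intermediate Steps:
o = 49
m(S, z) = 13 + 115*S + S*z (m(S, z) = (115*S + S*z) + (16 - 3) = (115*S + S*z) + 13 = 13 + 115*S + S*z)
m(-104, (26 - 46)/(o + 33)) - 44942 = (13 + 115*(-104) - 104*(26 - 46)/(49 + 33)) - 44942 = (13 - 11960 - (-2080)/82) - 44942 = (13 - 11960 - 104*(-10/41)) - 44942 = (13 - 11960 + 1040/41) - 44942 = -488787/41 - 44942 = -2331409/41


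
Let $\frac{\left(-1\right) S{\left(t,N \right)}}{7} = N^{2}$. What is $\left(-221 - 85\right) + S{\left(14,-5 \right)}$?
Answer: $-481$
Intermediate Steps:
$S{\left(t,N \right)} = - 7 N^{2}$
$\left(-221 - 85\right) + S{\left(14,-5 \right)} = \left(-221 - 85\right) - 7 \left(-5\right)^{2} = -306 - 175 = -481$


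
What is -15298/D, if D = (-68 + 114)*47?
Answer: -7649/1081 ≈ -7.0759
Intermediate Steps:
D = 2162 (D = 46*47 = 2162)
-15298/D = -15298/2162 = -15298*1/2162 = -7649/1081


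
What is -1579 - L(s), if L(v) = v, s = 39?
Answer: -1618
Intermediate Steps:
-1579 - L(s) = -1579 - 1*39 = -1579 - 39 = -1618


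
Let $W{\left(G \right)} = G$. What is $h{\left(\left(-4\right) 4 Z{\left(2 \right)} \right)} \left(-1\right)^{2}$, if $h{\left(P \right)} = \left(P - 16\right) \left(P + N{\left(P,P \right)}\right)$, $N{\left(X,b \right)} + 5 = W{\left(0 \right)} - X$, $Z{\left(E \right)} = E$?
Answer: $240$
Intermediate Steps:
$N{\left(X,b \right)} = -5 - X$ ($N{\left(X,b \right)} = -5 + \left(0 - X\right) = -5 - X$)
$h{\left(P \right)} = 80 - 5 P$ ($h{\left(P \right)} = \left(P - 16\right) \left(P - \left(5 + P\right)\right) = \left(-16 + P\right) \left(-5\right) = 80 - 5 P$)
$h{\left(\left(-4\right) 4 Z{\left(2 \right)} \right)} \left(-1\right)^{2} = \left(80 - 5 \left(-4\right) 4 \cdot 2\right) \left(-1\right)^{2} = \left(80 - 5 \left(\left(-16\right) 2\right)\right) 1 = \left(80 - -160\right) 1 = \left(80 + 160\right) 1 = 240 \cdot 1 = 240$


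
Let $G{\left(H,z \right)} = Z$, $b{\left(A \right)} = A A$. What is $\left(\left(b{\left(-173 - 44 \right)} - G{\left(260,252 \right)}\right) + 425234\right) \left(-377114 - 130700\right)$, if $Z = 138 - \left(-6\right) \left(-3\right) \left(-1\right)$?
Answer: $-239773012938$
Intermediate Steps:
$Z = 156$ ($Z = 138 - 18 \left(-1\right) = 138 - -18 = 138 + 18 = 156$)
$b{\left(A \right)} = A^{2}$
$G{\left(H,z \right)} = 156$
$\left(\left(b{\left(-173 - 44 \right)} - G{\left(260,252 \right)}\right) + 425234\right) \left(-377114 - 130700\right) = \left(\left(\left(-173 - 44\right)^{2} - 156\right) + 425234\right) \left(-377114 - 130700\right) = \left(\left(\left(-217\right)^{2} - 156\right) + 425234\right) \left(-507814\right) = \left(\left(47089 - 156\right) + 425234\right) \left(-507814\right) = \left(46933 + 425234\right) \left(-507814\right) = 472167 \left(-507814\right) = -239773012938$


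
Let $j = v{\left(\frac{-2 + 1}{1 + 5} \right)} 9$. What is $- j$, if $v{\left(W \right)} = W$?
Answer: $\frac{3}{2} \approx 1.5$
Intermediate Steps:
$j = - \frac{3}{2}$ ($j = \frac{-2 + 1}{1 + 5} \cdot 9 = - \frac{1}{6} \cdot 9 = \left(-1\right) \frac{1}{6} \cdot 9 = \left(- \frac{1}{6}\right) 9 = - \frac{3}{2} \approx -1.5$)
$- j = \left(-1\right) \left(- \frac{3}{2}\right) = \frac{3}{2}$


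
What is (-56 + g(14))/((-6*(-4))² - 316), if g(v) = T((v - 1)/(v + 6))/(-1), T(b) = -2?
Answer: -27/130 ≈ -0.20769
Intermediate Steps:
g(v) = 2 (g(v) = -2/(-1) = -2*(-1) = 2)
(-56 + g(14))/((-6*(-4))² - 316) = (-56 + 2)/((-6*(-4))² - 316) = -54/(24² - 316) = -54/(576 - 316) = -54/260 = -54*1/260 = -27/130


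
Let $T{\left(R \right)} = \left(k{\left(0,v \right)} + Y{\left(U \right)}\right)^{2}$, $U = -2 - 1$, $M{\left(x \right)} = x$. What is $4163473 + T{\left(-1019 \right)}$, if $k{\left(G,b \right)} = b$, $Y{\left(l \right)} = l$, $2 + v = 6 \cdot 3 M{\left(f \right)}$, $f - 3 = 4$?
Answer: $4178114$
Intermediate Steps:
$f = 7$ ($f = 3 + 4 = 7$)
$v = 124$ ($v = -2 + 6 \cdot 3 \cdot 7 = -2 + 18 \cdot 7 = -2 + 126 = 124$)
$U = -3$
$T{\left(R \right)} = 14641$ ($T{\left(R \right)} = \left(124 - 3\right)^{2} = 121^{2} = 14641$)
$4163473 + T{\left(-1019 \right)} = 4163473 + 14641 = 4178114$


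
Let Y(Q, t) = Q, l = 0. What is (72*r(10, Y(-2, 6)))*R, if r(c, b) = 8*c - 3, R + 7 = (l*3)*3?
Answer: -38808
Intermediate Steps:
R = -7 (R = -7 + (0*3)*3 = -7 + 0*3 = -7 + 0 = -7)
r(c, b) = -3 + 8*c
(72*r(10, Y(-2, 6)))*R = (72*(-3 + 8*10))*(-7) = (72*(-3 + 80))*(-7) = (72*77)*(-7) = 5544*(-7) = -38808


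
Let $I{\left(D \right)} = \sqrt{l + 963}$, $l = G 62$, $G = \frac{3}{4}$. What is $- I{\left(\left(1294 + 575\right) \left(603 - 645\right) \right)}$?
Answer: $- \frac{\sqrt{4038}}{2} \approx -31.773$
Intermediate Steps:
$G = \frac{3}{4}$ ($G = 3 \cdot \frac{1}{4} = \frac{3}{4} \approx 0.75$)
$l = \frac{93}{2}$ ($l = \frac{3}{4} \cdot 62 = \frac{93}{2} \approx 46.5$)
$I{\left(D \right)} = \frac{\sqrt{4038}}{2}$ ($I{\left(D \right)} = \sqrt{\frac{93}{2} + 963} = \sqrt{\frac{2019}{2}} = \frac{\sqrt{4038}}{2}$)
$- I{\left(\left(1294 + 575\right) \left(603 - 645\right) \right)} = - \frac{\sqrt{4038}}{2}$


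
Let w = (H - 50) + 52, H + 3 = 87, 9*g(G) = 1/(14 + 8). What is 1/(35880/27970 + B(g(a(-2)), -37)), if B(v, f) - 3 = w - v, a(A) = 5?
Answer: 553806/49996361 ≈ 0.011077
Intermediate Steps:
g(G) = 1/198 (g(G) = 1/(9*(14 + 8)) = (⅑)/22 = (⅑)*(1/22) = 1/198)
H = 84 (H = -3 + 87 = 84)
w = 86 (w = (84 - 50) + 52 = 34 + 52 = 86)
B(v, f) = 89 - v (B(v, f) = 3 + (86 - v) = 89 - v)
1/(35880/27970 + B(g(a(-2)), -37)) = 1/(35880/27970 + (89 - 1*1/198)) = 1/(35880*(1/27970) + (89 - 1/198)) = 1/(3588/2797 + 17621/198) = 1/(49996361/553806) = 553806/49996361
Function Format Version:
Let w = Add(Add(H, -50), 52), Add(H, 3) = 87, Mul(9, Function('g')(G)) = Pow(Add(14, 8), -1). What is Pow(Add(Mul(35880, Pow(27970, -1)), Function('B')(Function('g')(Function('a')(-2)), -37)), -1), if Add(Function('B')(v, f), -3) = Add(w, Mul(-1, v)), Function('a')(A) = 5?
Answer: Rational(553806, 49996361) ≈ 0.011077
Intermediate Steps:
Function('g')(G) = Rational(1, 198) (Function('g')(G) = Mul(Rational(1, 9), Pow(Add(14, 8), -1)) = Mul(Rational(1, 9), Pow(22, -1)) = Mul(Rational(1, 9), Rational(1, 22)) = Rational(1, 198))
H = 84 (H = Add(-3, 87) = 84)
w = 86 (w = Add(Add(84, -50), 52) = Add(34, 52) = 86)
Function('B')(v, f) = Add(89, Mul(-1, v)) (Function('B')(v, f) = Add(3, Add(86, Mul(-1, v))) = Add(89, Mul(-1, v)))
Pow(Add(Mul(35880, Pow(27970, -1)), Function('B')(Function('g')(Function('a')(-2)), -37)), -1) = Pow(Add(Mul(35880, Pow(27970, -1)), Add(89, Mul(-1, Rational(1, 198)))), -1) = Pow(Add(Mul(35880, Rational(1, 27970)), Add(89, Rational(-1, 198))), -1) = Pow(Add(Rational(3588, 2797), Rational(17621, 198)), -1) = Pow(Rational(49996361, 553806), -1) = Rational(553806, 49996361)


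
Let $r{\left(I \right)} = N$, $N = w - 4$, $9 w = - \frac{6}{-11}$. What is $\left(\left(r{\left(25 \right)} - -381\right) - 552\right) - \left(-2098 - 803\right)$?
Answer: $\frac{89960}{33} \approx 2726.1$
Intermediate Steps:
$w = \frac{2}{33}$ ($w = \frac{\left(-6\right) \frac{1}{-11}}{9} = \frac{\left(-6\right) \left(- \frac{1}{11}\right)}{9} = \frac{1}{9} \cdot \frac{6}{11} = \frac{2}{33} \approx 0.060606$)
$N = - \frac{130}{33}$ ($N = \frac{2}{33} - 4 = - \frac{130}{33} \approx -3.9394$)
$r{\left(I \right)} = - \frac{130}{33}$
$\left(\left(r{\left(25 \right)} - -381\right) - 552\right) - \left(-2098 - 803\right) = \left(\left(- \frac{130}{33} - -381\right) - 552\right) - \left(-2098 - 803\right) = \left(\left(- \frac{130}{33} + \left(-87 + 468\right)\right) - 552\right) - -2901 = \left(\left(- \frac{130}{33} + 381\right) - 552\right) + 2901 = \left(\frac{12443}{33} - 552\right) + 2901 = - \frac{5773}{33} + 2901 = \frac{89960}{33}$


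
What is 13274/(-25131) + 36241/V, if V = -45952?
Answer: -1520739419/1154819712 ≈ -1.3169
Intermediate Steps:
13274/(-25131) + 36241/V = 13274/(-25131) + 36241/(-45952) = 13274*(-1/25131) + 36241*(-1/45952) = -13274/25131 - 36241/45952 = -1520739419/1154819712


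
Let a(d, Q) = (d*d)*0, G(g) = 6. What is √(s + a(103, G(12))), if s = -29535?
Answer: I*√29535 ≈ 171.86*I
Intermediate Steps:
a(d, Q) = 0 (a(d, Q) = d²*0 = 0)
√(s + a(103, G(12))) = √(-29535 + 0) = √(-29535) = I*√29535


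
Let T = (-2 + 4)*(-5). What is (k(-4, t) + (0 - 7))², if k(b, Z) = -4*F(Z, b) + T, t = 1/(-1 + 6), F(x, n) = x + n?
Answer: 81/25 ≈ 3.2400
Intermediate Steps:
T = -10 (T = 2*(-5) = -10)
F(x, n) = n + x
t = ⅕ (t = 1/5 = ⅕ ≈ 0.20000)
k(b, Z) = -10 - 4*Z - 4*b (k(b, Z) = -4*(b + Z) - 10 = -4*(Z + b) - 10 = (-4*Z - 4*b) - 10 = -10 - 4*Z - 4*b)
(k(-4, t) + (0 - 7))² = ((-10 - 4*⅕ - 4*(-4)) + (0 - 7))² = ((-10 - ⅘ + 16) - 7)² = (26/5 - 7)² = (-9/5)² = 81/25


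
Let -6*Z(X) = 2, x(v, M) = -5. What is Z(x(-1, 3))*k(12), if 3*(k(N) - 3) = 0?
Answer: -1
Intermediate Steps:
k(N) = 3 (k(N) = 3 + (⅓)*0 = 3 + 0 = 3)
Z(X) = -⅓ (Z(X) = -⅙*2 = -⅓)
Z(x(-1, 3))*k(12) = -⅓*3 = -1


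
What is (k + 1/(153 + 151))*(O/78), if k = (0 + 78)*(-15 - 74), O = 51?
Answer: -35876239/7904 ≈ -4539.0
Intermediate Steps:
k = -6942 (k = 78*(-89) = -6942)
(k + 1/(153 + 151))*(O/78) = (-6942 + 1/(153 + 151))*(51/78) = (-6942 + 1/304)*(51*(1/78)) = (-6942 + 1/304)*(17/26) = -2110367/304*17/26 = -35876239/7904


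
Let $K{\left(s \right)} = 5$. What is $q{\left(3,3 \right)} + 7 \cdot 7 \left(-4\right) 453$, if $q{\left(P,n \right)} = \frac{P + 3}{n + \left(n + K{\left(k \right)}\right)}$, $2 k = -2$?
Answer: $- \frac{976662}{11} \approx -88788.0$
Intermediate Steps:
$k = -1$ ($k = \frac{1}{2} \left(-2\right) = -1$)
$q{\left(P,n \right)} = \frac{3 + P}{5 + 2 n}$ ($q{\left(P,n \right)} = \frac{P + 3}{n + \left(n + 5\right)} = \frac{3 + P}{n + \left(5 + n\right)} = \frac{3 + P}{5 + 2 n}$)
$q{\left(3,3 \right)} + 7 \cdot 7 \left(-4\right) 453 = \frac{3 + 3}{5 + 2 \cdot 3} + 7 \cdot 7 \left(-4\right) 453 = \frac{1}{5 + 6} \cdot 6 + 49 \left(-4\right) 453 = \frac{1}{11} \cdot 6 - 88788 = \frac{6}{11} - 88788 = - \frac{976662}{11}$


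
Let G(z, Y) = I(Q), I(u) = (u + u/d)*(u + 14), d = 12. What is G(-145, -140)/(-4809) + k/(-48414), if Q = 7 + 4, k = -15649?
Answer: 121665407/465645852 ≈ 0.26128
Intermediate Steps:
Q = 11
I(u) = 13*u*(14 + u)/12 (I(u) = (u + u/12)*(u + 14) = (u + u*(1/12))*(14 + u) = (u + u/12)*(14 + u) = (13*u/12)*(14 + u) = 13*u*(14 + u)/12)
G(z, Y) = 3575/12 (G(z, Y) = (13/12)*11*(14 + 11) = (13/12)*11*25 = 3575/12)
G(-145, -140)/(-4809) + k/(-48414) = (3575/12)/(-4809) - 15649/(-48414) = (3575/12)*(-1/4809) - 15649*(-1/48414) = -3575/57708 + 15649/48414 = 121665407/465645852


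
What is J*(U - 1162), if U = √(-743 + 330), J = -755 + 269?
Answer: 564732 - 486*I*√413 ≈ 5.6473e+5 - 9876.7*I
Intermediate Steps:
J = -486
U = I*√413 (U = √(-413) = I*√413 ≈ 20.322*I)
J*(U - 1162) = -486*(I*√413 - 1162) = -486*(-1162 + I*√413) = 564732 - 486*I*√413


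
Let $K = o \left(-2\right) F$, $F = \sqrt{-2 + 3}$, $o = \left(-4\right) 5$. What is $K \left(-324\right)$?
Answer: $-12960$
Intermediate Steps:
$o = -20$
$F = 1$ ($F = \sqrt{1} = 1$)
$K = 40$ ($K = \left(-20\right) \left(-2\right) 1 = 40 \cdot 1 = 40$)
$K \left(-324\right) = 40 \left(-324\right) = -12960$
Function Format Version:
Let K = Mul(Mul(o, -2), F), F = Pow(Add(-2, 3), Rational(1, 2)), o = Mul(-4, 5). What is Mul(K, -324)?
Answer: -12960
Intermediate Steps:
o = -20
F = 1 (F = Pow(1, Rational(1, 2)) = 1)
K = 40 (K = Mul(Mul(-20, -2), 1) = Mul(40, 1) = 40)
Mul(K, -324) = Mul(40, -324) = -12960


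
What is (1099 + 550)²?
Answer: 2719201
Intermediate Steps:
(1099 + 550)² = 1649² = 2719201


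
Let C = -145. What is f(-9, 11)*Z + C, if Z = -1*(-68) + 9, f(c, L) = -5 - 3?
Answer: -761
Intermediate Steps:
f(c, L) = -8
Z = 77 (Z = 68 + 9 = 77)
f(-9, 11)*Z + C = -8*77 - 145 = -616 - 145 = -761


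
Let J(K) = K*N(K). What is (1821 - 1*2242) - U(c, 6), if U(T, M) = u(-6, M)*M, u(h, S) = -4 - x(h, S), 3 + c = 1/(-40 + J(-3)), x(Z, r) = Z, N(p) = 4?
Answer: -433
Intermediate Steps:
J(K) = 4*K (J(K) = K*4 = 4*K)
c = -157/52 (c = -3 + 1/(-40 + 4*(-3)) = -3 + 1/(-40 - 12) = -3 + 1/(-52) = -3 - 1/52 = -157/52 ≈ -3.0192)
u(h, S) = -4 - h
U(T, M) = 2*M (U(T, M) = (-4 - 1*(-6))*M = (-4 + 6)*M = 2*M)
(1821 - 1*2242) - U(c, 6) = (1821 - 1*2242) - 2*6 = (1821 - 2242) - 1*12 = -421 - 12 = -433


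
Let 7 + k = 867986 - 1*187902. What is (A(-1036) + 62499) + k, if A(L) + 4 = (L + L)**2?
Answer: 5035756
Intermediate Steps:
k = 680077 (k = -7 + (867986 - 1*187902) = -7 + (867986 - 187902) = -7 + 680084 = 680077)
A(L) = -4 + 4*L**2 (A(L) = -4 + (L + L)**2 = -4 + (2*L)**2 = -4 + 4*L**2)
(A(-1036) + 62499) + k = ((-4 + 4*(-1036)**2) + 62499) + 680077 = ((-4 + 4*1073296) + 62499) + 680077 = ((-4 + 4293184) + 62499) + 680077 = (4293180 + 62499) + 680077 = 4355679 + 680077 = 5035756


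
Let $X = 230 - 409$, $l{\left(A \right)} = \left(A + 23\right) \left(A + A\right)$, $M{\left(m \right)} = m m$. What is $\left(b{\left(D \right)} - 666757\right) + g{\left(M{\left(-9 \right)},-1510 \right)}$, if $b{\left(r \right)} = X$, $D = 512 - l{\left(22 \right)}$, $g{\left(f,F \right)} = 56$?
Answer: $-666880$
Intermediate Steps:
$M{\left(m \right)} = m^{2}$
$l{\left(A \right)} = 2 A \left(23 + A\right)$ ($l{\left(A \right)} = \left(23 + A\right) 2 A = 2 A \left(23 + A\right)$)
$D = -1468$ ($D = 512 - 2 \cdot 22 \left(23 + 22\right) = 512 - 2 \cdot 22 \cdot 45 = 512 - 1980 = -1468$)
$X = -179$
$b{\left(r \right)} = -179$
$\left(b{\left(D \right)} - 666757\right) + g{\left(M{\left(-9 \right)},-1510 \right)} = \left(-179 - 666757\right) + 56 = -666936 + 56 = -666880$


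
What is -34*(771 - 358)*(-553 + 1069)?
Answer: -7245672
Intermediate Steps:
-34*(771 - 358)*(-553 + 1069) = -14042*516 = -34*213108 = -7245672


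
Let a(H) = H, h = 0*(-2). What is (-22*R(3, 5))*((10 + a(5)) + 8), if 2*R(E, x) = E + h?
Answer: -759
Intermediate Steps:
h = 0
R(E, x) = E/2 (R(E, x) = (E + 0)/2 = E/2)
(-22*R(3, 5))*((10 + a(5)) + 8) = (-11*3)*((10 + 5) + 8) = (-22*3/2)*(15 + 8) = -33*23 = -759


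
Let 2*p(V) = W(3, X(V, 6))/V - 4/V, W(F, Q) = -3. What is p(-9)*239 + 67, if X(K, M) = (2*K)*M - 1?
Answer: 2879/18 ≈ 159.94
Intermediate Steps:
X(K, M) = -1 + 2*K*M (X(K, M) = 2*K*M - 1 = -1 + 2*K*M)
p(V) = -7/(2*V) (p(V) = (-3/V - 4/V)/2 = (-7/V)/2 = -7/(2*V))
p(-9)*239 + 67 = -7/2/(-9)*239 + 67 = -7/2*(-⅑)*239 + 67 = (7/18)*239 + 67 = 1673/18 + 67 = 2879/18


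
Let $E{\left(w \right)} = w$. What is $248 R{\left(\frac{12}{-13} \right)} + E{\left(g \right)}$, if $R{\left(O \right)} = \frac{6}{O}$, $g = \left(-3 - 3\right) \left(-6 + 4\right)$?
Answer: $-1600$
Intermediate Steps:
$g = 12$ ($g = \left(-6\right) \left(-2\right) = 12$)
$248 R{\left(\frac{12}{-13} \right)} + E{\left(g \right)} = 248 \frac{6}{12 \frac{1}{-13}} + 12 = 248 \frac{6}{12 \left(- \frac{1}{13}\right)} + 12 = 248 \frac{6}{- \frac{12}{13}} + 12 = 248 \cdot 6 \left(- \frac{13}{12}\right) + 12 = 248 \left(- \frac{13}{2}\right) + 12 = -1612 + 12 = -1600$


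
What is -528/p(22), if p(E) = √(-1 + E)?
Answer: -176*√21/7 ≈ -115.22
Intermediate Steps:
-528/p(22) = -528/√(-1 + 22) = -528*√21/21 = -176*√21/7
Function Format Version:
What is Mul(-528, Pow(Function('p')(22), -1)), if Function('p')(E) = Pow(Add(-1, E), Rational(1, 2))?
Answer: Mul(Rational(-176, 7), Pow(21, Rational(1, 2))) ≈ -115.22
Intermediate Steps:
Mul(-528, Pow(Function('p')(22), -1)) = Mul(-528, Pow(Pow(Add(-1, 22), Rational(1, 2)), -1)) = Mul(-528, Pow(Pow(21, Rational(1, 2)), -1)) = Mul(-528, Mul(Rational(1, 21), Pow(21, Rational(1, 2)))) = Mul(Rational(-176, 7), Pow(21, Rational(1, 2)))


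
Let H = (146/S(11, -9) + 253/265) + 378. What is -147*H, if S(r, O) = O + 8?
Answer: -9074751/265 ≈ -34244.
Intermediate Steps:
S(r, O) = 8 + O
H = 61733/265 (H = (146/(8 - 9) + 253/265) + 378 = (146/(-1) + 253*(1/265)) + 378 = (146*(-1) + 253/265) + 378 = (-146 + 253/265) + 378 = -38437/265 + 378 = 61733/265 ≈ 232.95)
-147*H = -147*61733/265 = -9074751/265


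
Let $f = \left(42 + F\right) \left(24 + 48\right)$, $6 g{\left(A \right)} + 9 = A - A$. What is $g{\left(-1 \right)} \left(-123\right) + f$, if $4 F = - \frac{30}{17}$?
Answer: $\frac{108009}{34} \approx 3176.7$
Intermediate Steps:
$F = - \frac{15}{34}$ ($F = \frac{\left(-30\right) \frac{1}{17}}{4} = \frac{1}{4} \left(- \frac{30}{17}\right) = - \frac{15}{34} \approx -0.44118$)
$g{\left(A \right)} = - \frac{3}{2}$ ($g{\left(A \right)} = - \frac{3}{2} + \frac{A - A}{6} = - \frac{3}{2} + \frac{1}{6} \cdot 0 = - \frac{3}{2} + 0 = - \frac{3}{2}$)
$f = \frac{50868}{17}$ ($f = \left(42 - \frac{15}{34}\right) \left(24 + 48\right) = \frac{1413}{34} \cdot 72 = \frac{50868}{17} \approx 2992.2$)
$g{\left(-1 \right)} \left(-123\right) + f = \left(- \frac{3}{2}\right) \left(-123\right) + \frac{50868}{17} = \frac{369}{2} + \frac{50868}{17} = \frac{108009}{34}$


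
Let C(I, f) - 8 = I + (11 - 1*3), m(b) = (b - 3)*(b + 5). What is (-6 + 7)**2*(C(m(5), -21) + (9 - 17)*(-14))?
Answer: 148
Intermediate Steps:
m(b) = (-3 + b)*(5 + b)
C(I, f) = 16 + I (C(I, f) = 8 + (I + (11 - 1*3)) = 8 + (I + (11 - 3)) = 8 + (I + 8) = 8 + (8 + I) = 16 + I)
(-6 + 7)**2*(C(m(5), -21) + (9 - 17)*(-14)) = (-6 + 7)**2*((16 + (-15 + 5**2 + 2*5)) + (9 - 17)*(-14)) = 1**2*((16 + (-15 + 25 + 10)) - 8*(-14)) = 1*((16 + 20) + 112) = 1*(36 + 112) = 1*148 = 148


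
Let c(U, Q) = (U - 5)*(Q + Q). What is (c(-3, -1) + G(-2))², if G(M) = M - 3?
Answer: 121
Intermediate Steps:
G(M) = -3 + M
c(U, Q) = 2*Q*(-5 + U) (c(U, Q) = (-5 + U)*(2*Q) = 2*Q*(-5 + U))
(c(-3, -1) + G(-2))² = (2*(-1)*(-5 - 3) + (-3 - 2))² = (2*(-1)*(-8) - 5)² = (16 - 5)² = 11² = 121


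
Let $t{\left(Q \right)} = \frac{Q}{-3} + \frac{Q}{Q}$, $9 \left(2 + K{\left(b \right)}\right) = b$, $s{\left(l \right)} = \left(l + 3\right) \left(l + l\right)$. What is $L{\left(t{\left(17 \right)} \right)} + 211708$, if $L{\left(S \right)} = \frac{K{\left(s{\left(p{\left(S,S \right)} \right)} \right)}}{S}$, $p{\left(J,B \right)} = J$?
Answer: $\frac{40012823}{189} \approx 2.1171 \cdot 10^{5}$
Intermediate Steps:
$s{\left(l \right)} = 2 l \left(3 + l\right)$ ($s{\left(l \right)} = \left(3 + l\right) 2 l = 2 l \left(3 + l\right)$)
$K{\left(b \right)} = -2 + \frac{b}{9}$
$t{\left(Q \right)} = 1 - \frac{Q}{3}$ ($t{\left(Q \right)} = Q \left(- \frac{1}{3}\right) + 1 = - \frac{Q}{3} + 1 = 1 - \frac{Q}{3}$)
$L{\left(S \right)} = \frac{-2 + \frac{2 S \left(3 + S\right)}{9}}{S}$
$L{\left(t{\left(17 \right)} \right)} + 211708 = \frac{2 \left(-9 + \left(1 - \frac{17}{3}\right) \left(3 + \left(1 - \frac{17}{3}\right)\right)\right)}{9 \left(1 - \frac{17}{3}\right)} + 211708 = \frac{2 \left(-9 - \frac{14 \left(3 - \frac{14}{3}\right)}{3}\right)}{9 \left(- \frac{14}{3}\right)} + 211708 = \frac{2}{9} \left(- \frac{3}{14}\right) \left(-9 - - \frac{70}{9}\right) + 211708 = \frac{2}{9} \left(- \frac{3}{14}\right) \left(-9 + \frac{70}{9}\right) + 211708 = \frac{2}{9} \left(- \frac{3}{14}\right) \left(- \frac{11}{9}\right) + 211708 = \frac{11}{189} + 211708 = \frac{40012823}{189}$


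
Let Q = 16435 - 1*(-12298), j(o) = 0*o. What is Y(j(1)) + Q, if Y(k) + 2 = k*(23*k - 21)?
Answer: 28731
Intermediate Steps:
j(o) = 0
Q = 28733 (Q = 16435 + 12298 = 28733)
Y(k) = -2 + k*(-21 + 23*k) (Y(k) = -2 + k*(23*k - 21) = -2 + k*(-21 + 23*k))
Y(j(1)) + Q = (-2 - 21*0 + 23*0²) + 28733 = (-2 + 0 + 23*0) + 28733 = (-2 + 0 + 0) + 28733 = -2 + 28733 = 28731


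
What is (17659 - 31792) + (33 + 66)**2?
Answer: -4332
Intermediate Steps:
(17659 - 31792) + (33 + 66)**2 = -14133 + 99**2 = -14133 + 9801 = -4332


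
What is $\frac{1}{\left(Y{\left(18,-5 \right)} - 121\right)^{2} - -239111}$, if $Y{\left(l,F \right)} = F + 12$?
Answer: $\frac{1}{252107} \approx 3.9666 \cdot 10^{-6}$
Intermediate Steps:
$Y{\left(l,F \right)} = 12 + F$
$\frac{1}{\left(Y{\left(18,-5 \right)} - 121\right)^{2} - -239111} = \frac{1}{\left(\left(12 - 5\right) - 121\right)^{2} - -239111} = \frac{1}{\left(7 - 121\right)^{2} + 239111} = \frac{1}{\left(-114\right)^{2} + 239111} = \frac{1}{12996 + 239111} = \frac{1}{252107}$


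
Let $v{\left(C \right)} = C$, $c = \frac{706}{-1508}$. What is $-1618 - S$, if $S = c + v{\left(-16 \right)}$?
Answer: $- \frac{1207555}{754} \approx -1601.5$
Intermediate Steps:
$c = - \frac{353}{754}$ ($c = 706 \left(- \frac{1}{1508}\right) = - \frac{353}{754} \approx -0.46817$)
$S = - \frac{12417}{754}$ ($S = - \frac{353}{754} - 16 = - \frac{12417}{754} \approx -16.468$)
$-1618 - S = -1618 - - \frac{12417}{754} = -1618 + \frac{12417}{754} = - \frac{1207555}{754}$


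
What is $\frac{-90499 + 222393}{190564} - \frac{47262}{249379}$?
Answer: $\frac{11942579029}{23761329878} \approx 0.50261$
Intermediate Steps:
$\frac{-90499 + 222393}{190564} - \frac{47262}{249379} = 131894 \cdot \frac{1}{190564} - \frac{47262}{249379} = \frac{65947}{95282} - \frac{47262}{249379} = \frac{11942579029}{23761329878}$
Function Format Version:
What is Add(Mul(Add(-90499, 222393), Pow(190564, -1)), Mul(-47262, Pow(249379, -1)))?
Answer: Rational(11942579029, 23761329878) ≈ 0.50261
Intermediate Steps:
Add(Mul(Add(-90499, 222393), Pow(190564, -1)), Mul(-47262, Pow(249379, -1))) = Add(Mul(131894, Rational(1, 190564)), Mul(-47262, Rational(1, 249379))) = Add(Rational(65947, 95282), Rational(-47262, 249379)) = Rational(11942579029, 23761329878)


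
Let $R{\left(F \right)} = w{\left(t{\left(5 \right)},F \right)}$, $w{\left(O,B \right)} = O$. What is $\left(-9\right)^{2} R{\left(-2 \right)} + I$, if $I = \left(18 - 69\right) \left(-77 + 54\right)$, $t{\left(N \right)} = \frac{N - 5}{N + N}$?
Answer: $1173$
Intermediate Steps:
$t{\left(N \right)} = \frac{-5 + N}{2 N}$
$R{\left(F \right)} = 0$ ($R{\left(F \right)} = \frac{-5 + 5}{2 \cdot 5} = \frac{1}{2} \cdot \frac{1}{5} \cdot 0 = 0$)
$I = 1173$ ($I = \left(-51\right) \left(-23\right) = 1173$)
$\left(-9\right)^{2} R{\left(-2 \right)} + I = \left(-9\right)^{2} \cdot 0 + 1173 = 81 \cdot 0 + 1173 = 0 + 1173 = 1173$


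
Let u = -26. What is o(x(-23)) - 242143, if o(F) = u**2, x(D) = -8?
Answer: -241467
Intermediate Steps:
o(F) = 676 (o(F) = (-26)**2 = 676)
o(x(-23)) - 242143 = 676 - 242143 = -241467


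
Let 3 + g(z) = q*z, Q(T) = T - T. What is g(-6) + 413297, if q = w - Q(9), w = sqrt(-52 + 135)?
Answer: 413294 - 6*sqrt(83) ≈ 4.1324e+5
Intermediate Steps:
Q(T) = 0
w = sqrt(83) ≈ 9.1104
q = sqrt(83) (q = sqrt(83) - 1*0 = sqrt(83) + 0 = sqrt(83) ≈ 9.1104)
g(z) = -3 + z*sqrt(83) (g(z) = -3 + sqrt(83)*z = -3 + z*sqrt(83))
g(-6) + 413297 = (-3 - 6*sqrt(83)) + 413297 = 413294 - 6*sqrt(83)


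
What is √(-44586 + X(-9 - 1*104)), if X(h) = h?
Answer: I*√44699 ≈ 211.42*I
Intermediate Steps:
√(-44586 + X(-9 - 1*104)) = √(-44586 + (-9 - 1*104)) = √(-44586 + (-9 - 104)) = √(-44586 - 113) = √(-44699) = I*√44699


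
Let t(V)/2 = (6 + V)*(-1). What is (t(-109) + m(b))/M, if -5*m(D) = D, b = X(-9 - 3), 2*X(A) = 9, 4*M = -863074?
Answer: -2051/2157685 ≈ -0.00095056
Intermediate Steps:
M = -431537/2 (M = (1/4)*(-863074) = -431537/2 ≈ -2.1577e+5)
t(V) = -12 - 2*V (t(V) = 2*((6 + V)*(-1)) = 2*(-6 - V) = -12 - 2*V)
X(A) = 9/2 (X(A) = (1/2)*9 = 9/2)
b = 9/2 ≈ 4.5000
m(D) = -D/5
(t(-109) + m(b))/M = ((-12 - 2*(-109)) - 1/5*9/2)/(-431537/2) = ((-12 + 218) - 9/10)*(-2/431537) = (206 - 9/10)*(-2/431537) = (2051/10)*(-2/431537) = -2051/2157685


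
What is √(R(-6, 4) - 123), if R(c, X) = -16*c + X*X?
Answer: I*√11 ≈ 3.3166*I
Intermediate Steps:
R(c, X) = X² - 16*c (R(c, X) = -16*c + X² = X² - 16*c)
√(R(-6, 4) - 123) = √((4² - 16*(-6)) - 123) = √((16 + 96) - 123) = √(112 - 123) = √(-11) = I*√11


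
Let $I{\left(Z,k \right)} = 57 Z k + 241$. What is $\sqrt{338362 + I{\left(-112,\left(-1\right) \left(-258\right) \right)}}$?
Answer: $i \sqrt{1308469} \approx 1143.9 i$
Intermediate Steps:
$I{\left(Z,k \right)} = 241 + 57 Z k$ ($I{\left(Z,k \right)} = 57 Z k + 241 = 241 + 57 Z k$)
$\sqrt{338362 + I{\left(-112,\left(-1\right) \left(-258\right) \right)}} = \sqrt{338362 + \left(241 + 57 \left(-112\right) \left(\left(-1\right) \left(-258\right)\right)\right)} = \sqrt{338362 + \left(241 + 57 \left(-112\right) 258\right)} = \sqrt{338362 + \left(241 - 1647072\right)} = \sqrt{338362 - 1646831} = \sqrt{-1308469} = i \sqrt{1308469}$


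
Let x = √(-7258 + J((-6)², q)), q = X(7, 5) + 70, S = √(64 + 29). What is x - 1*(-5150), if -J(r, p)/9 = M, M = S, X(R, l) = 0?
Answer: 5150 + √(-7258 - 9*√93) ≈ 5150.0 + 85.702*I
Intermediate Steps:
S = √93 ≈ 9.6436
M = √93 ≈ 9.6436
q = 70 (q = 0 + 70 = 70)
J(r, p) = -9*√93
x = √(-7258 - 9*√93) ≈ 85.702*I
x - 1*(-5150) = √(-7258 - 9*√93) - 1*(-5150) = √(-7258 - 9*√93) + 5150 = 5150 + √(-7258 - 9*√93)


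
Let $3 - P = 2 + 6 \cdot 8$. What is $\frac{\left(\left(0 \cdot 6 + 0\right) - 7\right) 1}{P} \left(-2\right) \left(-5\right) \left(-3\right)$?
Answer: $- \frac{210}{47} \approx -4.4681$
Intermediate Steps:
$P = -47$ ($P = 3 - \left(2 + 6 \cdot 8\right) = 3 - \left(2 + 48\right) = 3 - 50 = -47$)
$\frac{\left(\left(0 \cdot 6 + 0\right) - 7\right) 1}{P} \left(-2\right) \left(-5\right) \left(-3\right) = \frac{\left(\left(0 \cdot 6 + 0\right) - 7\right) 1}{-47} \left(-2\right) \left(-5\right) \left(-3\right) = \left(\left(0 + 0\right) - 7\right) 1 \left(- \frac{1}{47}\right) 10 \left(-3\right) = \left(0 - 7\right) 1 \left(- \frac{1}{47}\right) \left(-30\right) = \left(-7\right) 1 \left(- \frac{1}{47}\right) \left(-30\right) = \left(-7\right) \left(- \frac{1}{47}\right) \left(-30\right) = \frac{7}{47} \left(-30\right) = - \frac{210}{47}$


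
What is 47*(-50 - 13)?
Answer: -2961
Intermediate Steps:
47*(-50 - 13) = 47*(-63) = -2961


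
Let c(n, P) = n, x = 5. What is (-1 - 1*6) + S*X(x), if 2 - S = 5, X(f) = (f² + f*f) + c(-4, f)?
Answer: -145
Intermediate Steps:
X(f) = -4 + 2*f² (X(f) = (f² + f*f) - 4 = (f² + f²) - 4 = 2*f² - 4 = -4 + 2*f²)
S = -3 (S = 2 - 1*5 = 2 - 5 = -3)
(-1 - 1*6) + S*X(x) = (-1 - 1*6) - 3*(-4 + 2*5²) = (-1 - 6) - 3*(-4 + 2*25) = -7 - 3*(-4 + 50) = -7 - 3*46 = -7 - 138 = -145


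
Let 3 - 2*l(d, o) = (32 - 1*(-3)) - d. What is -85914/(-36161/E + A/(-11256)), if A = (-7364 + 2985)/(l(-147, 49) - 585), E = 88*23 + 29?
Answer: 1339118245272024/274549521779 ≈ 4877.5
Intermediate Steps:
l(d, o) = -16 + d/2 (l(d, o) = 3/2 - ((32 - 1*(-3)) - d)/2 = 3/2 - ((32 + 3) - d)/2 = 3/2 - (35 - d)/2 = 3/2 + (-35/2 + d/2) = -16 + d/2)
E = 2053 (E = 2024 + 29 = 2053)
A = 8758/1349 (A = (-7364 + 2985)/((-16 + (1/2)*(-147)) - 585) = -4379/((-16 - 147/2) - 585) = -4379/(-179/2 - 585) = -4379/(-1349/2) = -4379*(-2/1349) = 8758/1349 ≈ 6.4922)
-85914/(-36161/E + A/(-11256)) = -85914/(-36161/2053 + (8758/1349)/(-11256)) = -85914/(-36161*1/2053 + (8758/1349)*(-1/11256)) = -85914/(-36161/2053 - 4379/7592172) = -85914/(-274549521779/15586729116) = -85914*(-15586729116/274549521779) = 1339118245272024/274549521779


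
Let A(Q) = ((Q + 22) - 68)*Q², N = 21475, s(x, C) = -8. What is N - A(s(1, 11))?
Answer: 24931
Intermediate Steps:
A(Q) = Q²*(-46 + Q) (A(Q) = ((22 + Q) - 68)*Q² = (-46 + Q)*Q² = Q²*(-46 + Q))
N - A(s(1, 11)) = 21475 - (-8)²*(-46 - 8) = 21475 - 64*(-54) = 21475 - 1*(-3456) = 21475 + 3456 = 24931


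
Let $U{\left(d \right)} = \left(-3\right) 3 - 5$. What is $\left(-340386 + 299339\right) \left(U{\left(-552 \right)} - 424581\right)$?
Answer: $17428350965$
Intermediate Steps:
$U{\left(d \right)} = -14$ ($U{\left(d \right)} = -9 - 5 = -14$)
$\left(-340386 + 299339\right) \left(U{\left(-552 \right)} - 424581\right) = \left(-340386 + 299339\right) \left(-14 - 424581\right) = \left(-41047\right) \left(-424595\right) = 17428350965$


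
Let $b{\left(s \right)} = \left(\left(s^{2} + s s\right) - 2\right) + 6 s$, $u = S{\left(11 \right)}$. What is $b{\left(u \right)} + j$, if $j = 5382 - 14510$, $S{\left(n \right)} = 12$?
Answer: $-8770$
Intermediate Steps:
$j = -9128$
$u = 12$
$b{\left(s \right)} = -2 + 2 s^{2} + 6 s$ ($b{\left(s \right)} = \left(\left(s^{2} + s^{2}\right) - 2\right) + 6 s = \left(2 s^{2} - 2\right) + 6 s = \left(-2 + 2 s^{2}\right) + 6 s = -2 + 2 s^{2} + 6 s$)
$b{\left(u \right)} + j = \left(-2 + 2 \cdot 12^{2} + 6 \cdot 12\right) - 9128 = \left(-2 + 2 \cdot 144 + 72\right) - 9128 = \left(-2 + 288 + 72\right) - 9128 = 358 - 9128 = -8770$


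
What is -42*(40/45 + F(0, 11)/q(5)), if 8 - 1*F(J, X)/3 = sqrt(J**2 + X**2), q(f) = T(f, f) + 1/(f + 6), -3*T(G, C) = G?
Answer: -21623/78 ≈ -277.22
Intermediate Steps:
T(G, C) = -G/3
q(f) = 1/(6 + f) - f/3 (q(f) = -f/3 + 1/(f + 6) = -f/3 + 1/(6 + f) = 1/(6 + f) - f/3)
F(J, X) = 24 - 3*sqrt(J**2 + X**2)
-42*(40/45 + F(0, 11)/q(5)) = -42*(40/45 + (24 - 3*sqrt(0**2 + 11**2))/(((3 - 1*5**2 - 6*5)/(3*(6 + 5))))) = -42*(40*(1/45) + (24 - 3*sqrt(0 + 121))/(((1/3)*(3 - 1*25 - 30)/11))) = -42*(8/9 + (24 - 3*sqrt(121))/(((1/3)*(1/11)*(3 - 25 - 30)))) = -42*(8/9 + (24 - 3*11)/(((1/3)*(1/11)*(-52)))) = -42*(8/9 + (24 - 33)/(-52/33)) = -42*(8/9 - 9*(-33/52)) = -42*(8/9 + 297/52) = -42*3089/468 = -21623/78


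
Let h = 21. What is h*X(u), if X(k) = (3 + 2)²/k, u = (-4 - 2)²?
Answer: 175/12 ≈ 14.583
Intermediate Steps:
u = 36 (u = (-6)² = 36)
X(k) = 25/k (X(k) = 5²/k = 25/k)
h*X(u) = 21*(25/36) = 175/12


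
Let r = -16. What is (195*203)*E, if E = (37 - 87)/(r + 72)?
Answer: -141375/4 ≈ -35344.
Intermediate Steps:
E = -25/28 (E = (37 - 87)/(-16 + 72) = -50/56 = -50*1/56 = -25/28 ≈ -0.89286)
(195*203)*E = (195*203)*(-25/28) = 39585*(-25/28) = -141375/4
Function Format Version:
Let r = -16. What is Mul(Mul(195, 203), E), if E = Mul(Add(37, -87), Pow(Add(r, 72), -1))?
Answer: Rational(-141375, 4) ≈ -35344.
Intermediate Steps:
E = Rational(-25, 28) (E = Mul(Add(37, -87), Pow(Add(-16, 72), -1)) = Mul(-50, Pow(56, -1)) = Mul(-50, Rational(1, 56)) = Rational(-25, 28) ≈ -0.89286)
Mul(Mul(195, 203), E) = Mul(Mul(195, 203), Rational(-25, 28)) = Mul(39585, Rational(-25, 28)) = Rational(-141375, 4)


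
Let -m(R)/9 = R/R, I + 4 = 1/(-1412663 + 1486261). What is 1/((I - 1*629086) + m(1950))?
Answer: -73598/46300428201 ≈ -1.5896e-6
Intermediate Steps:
I = -294391/73598 (I = -4 + 1/(-1412663 + 1486261) = -4 + 1/73598 = -294391/73598 ≈ -4.0000)
m(R) = -9 (m(R) = -9*R/R = -9*1 = -9)
1/((I - 1*629086) + m(1950)) = 1/((-294391/73598 - 1*629086) - 9) = 1/((-294391/73598 - 629086) - 9) = 1/(-46299765819/73598 - 9) = 1/(-46300428201/73598) = -73598/46300428201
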